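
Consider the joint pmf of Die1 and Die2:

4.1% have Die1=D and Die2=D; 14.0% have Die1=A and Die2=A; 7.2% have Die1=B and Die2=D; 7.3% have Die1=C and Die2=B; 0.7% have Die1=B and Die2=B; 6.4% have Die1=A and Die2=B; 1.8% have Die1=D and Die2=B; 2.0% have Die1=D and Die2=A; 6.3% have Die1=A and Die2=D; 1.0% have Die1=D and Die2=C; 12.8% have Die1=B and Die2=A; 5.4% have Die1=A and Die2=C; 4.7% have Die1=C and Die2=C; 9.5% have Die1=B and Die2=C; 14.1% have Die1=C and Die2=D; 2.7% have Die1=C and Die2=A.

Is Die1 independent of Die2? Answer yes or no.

no

P(Die1=C) = 0.288 and P(Die2=A) = 0.315, so their product is 0.09072, but P(Die1=C, Die2=A) = 0.027. Since these differ, Die1 and Die2 are not independent.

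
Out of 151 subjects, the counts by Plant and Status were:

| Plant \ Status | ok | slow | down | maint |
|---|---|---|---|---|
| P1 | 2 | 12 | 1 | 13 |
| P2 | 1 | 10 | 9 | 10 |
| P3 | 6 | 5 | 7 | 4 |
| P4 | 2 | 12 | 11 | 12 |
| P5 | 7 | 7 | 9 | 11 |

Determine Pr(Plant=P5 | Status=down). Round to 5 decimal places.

0.24324

Total with Status=down: 1 + 9 + 7 + 11 + 9 = 37.
P(Plant=P5 | Status=down) = 9/37 = 0.24324.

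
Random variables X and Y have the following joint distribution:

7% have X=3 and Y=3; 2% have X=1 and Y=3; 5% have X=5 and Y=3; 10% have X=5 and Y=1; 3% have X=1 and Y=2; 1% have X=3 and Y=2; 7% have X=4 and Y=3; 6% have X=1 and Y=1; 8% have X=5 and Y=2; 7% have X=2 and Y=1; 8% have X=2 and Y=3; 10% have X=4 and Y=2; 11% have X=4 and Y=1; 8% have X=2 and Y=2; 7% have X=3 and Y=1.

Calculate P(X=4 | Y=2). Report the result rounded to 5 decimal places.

P(Y=2) = 0.03 + 0.08 + 0.01 + 0.10 + 0.08 = 0.30.
P(X=4 | Y=2) = 0.10/0.30 = 0.33333.

0.33333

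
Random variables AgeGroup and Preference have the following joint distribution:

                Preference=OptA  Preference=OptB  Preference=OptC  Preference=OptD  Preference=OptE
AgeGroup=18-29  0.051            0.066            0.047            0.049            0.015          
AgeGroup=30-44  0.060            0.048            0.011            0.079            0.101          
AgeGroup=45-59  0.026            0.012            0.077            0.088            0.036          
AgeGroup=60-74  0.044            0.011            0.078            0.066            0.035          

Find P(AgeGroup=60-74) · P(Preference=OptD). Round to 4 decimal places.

0.0660

P(AgeGroup=60-74) = 0.044 + 0.011 + 0.078 + 0.066 + 0.035 = 0.234.
P(Preference=OptD) = 0.049 + 0.079 + 0.088 + 0.066 = 0.282.
Product: 0.234 × 0.282 = 0.0660.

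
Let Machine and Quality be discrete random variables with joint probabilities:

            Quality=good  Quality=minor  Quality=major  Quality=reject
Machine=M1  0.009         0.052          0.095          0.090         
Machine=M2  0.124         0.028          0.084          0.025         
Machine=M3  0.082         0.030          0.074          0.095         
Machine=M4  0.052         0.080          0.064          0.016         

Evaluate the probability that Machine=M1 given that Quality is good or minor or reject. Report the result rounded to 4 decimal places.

P(Quality=good) = 0.009 + 0.124 + 0.082 + 0.052 = 0.267.
P(Quality=minor) = 0.052 + 0.028 + 0.030 + 0.080 = 0.190.
P(Quality=reject) = 0.090 + 0.025 + 0.095 + 0.016 = 0.226.
P(Quality ∈ {good, minor, reject}) = 0.267 + 0.190 + 0.226 = 0.683; P(Machine=M1, Quality ∈ {good, minor, reject}) = 0.009 + 0.052 + 0.090 = 0.151.
P(Machine=M1 | Quality ∈ {good, minor, reject}) = 0.151/0.683 = 0.2211.

0.2211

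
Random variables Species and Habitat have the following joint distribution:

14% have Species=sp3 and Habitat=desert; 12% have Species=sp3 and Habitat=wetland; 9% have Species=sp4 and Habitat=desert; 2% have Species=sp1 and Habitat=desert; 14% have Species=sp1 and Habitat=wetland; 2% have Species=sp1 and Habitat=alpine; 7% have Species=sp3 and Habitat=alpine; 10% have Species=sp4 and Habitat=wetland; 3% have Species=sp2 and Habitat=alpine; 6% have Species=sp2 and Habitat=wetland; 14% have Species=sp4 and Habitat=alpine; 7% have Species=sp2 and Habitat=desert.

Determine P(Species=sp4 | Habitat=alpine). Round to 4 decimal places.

P(Habitat=alpine) = 0.02 + 0.03 + 0.07 + 0.14 = 0.26.
P(Species=sp4 | Habitat=alpine) = 0.14/0.26 = 0.5385.

0.5385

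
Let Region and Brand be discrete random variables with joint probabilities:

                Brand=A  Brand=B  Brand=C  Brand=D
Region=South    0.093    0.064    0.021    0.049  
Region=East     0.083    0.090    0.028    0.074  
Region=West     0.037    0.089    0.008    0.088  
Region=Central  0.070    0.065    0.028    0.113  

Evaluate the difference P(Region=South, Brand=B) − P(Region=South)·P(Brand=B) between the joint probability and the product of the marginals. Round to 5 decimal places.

P(Region=South) = 0.093 + 0.064 + 0.021 + 0.049 = 0.227.
P(Brand=B) = 0.064 + 0.090 + 0.089 + 0.065 = 0.308.
P(Region=South, Brand=B) − P(Region=South)P(Brand=B) = 0.064 − 0.227×0.308 = -0.00592.

-0.00592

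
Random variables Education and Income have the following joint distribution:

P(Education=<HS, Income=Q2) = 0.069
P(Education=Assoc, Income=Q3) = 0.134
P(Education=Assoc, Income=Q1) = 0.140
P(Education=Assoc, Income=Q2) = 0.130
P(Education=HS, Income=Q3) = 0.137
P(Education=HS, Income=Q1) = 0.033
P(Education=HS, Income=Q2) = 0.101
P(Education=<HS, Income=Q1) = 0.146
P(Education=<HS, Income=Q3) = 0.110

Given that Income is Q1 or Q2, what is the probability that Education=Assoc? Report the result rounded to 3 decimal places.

P(Income=Q1) = 0.146 + 0.033 + 0.140 = 0.319.
P(Income=Q2) = 0.069 + 0.101 + 0.130 = 0.300.
P(Income ∈ {Q1, Q2}) = 0.319 + 0.300 = 0.619; P(Education=Assoc, Income ∈ {Q1, Q2}) = 0.140 + 0.130 = 0.270.
P(Education=Assoc | Income ∈ {Q1, Q2}) = 0.270/0.619 = 0.436.

0.436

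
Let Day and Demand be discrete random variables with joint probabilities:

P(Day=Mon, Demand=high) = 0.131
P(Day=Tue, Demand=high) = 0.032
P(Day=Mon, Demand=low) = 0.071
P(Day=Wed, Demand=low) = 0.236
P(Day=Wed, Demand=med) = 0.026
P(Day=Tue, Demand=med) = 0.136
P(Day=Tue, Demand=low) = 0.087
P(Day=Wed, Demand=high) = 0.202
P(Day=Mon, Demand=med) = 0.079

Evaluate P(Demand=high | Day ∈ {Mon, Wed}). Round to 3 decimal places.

P(Day=Mon) = 0.071 + 0.079 + 0.131 = 0.281.
P(Day=Wed) = 0.236 + 0.026 + 0.202 = 0.464.
P(Day ∈ {Mon, Wed}) = 0.281 + 0.464 = 0.745; P(Demand=high, Day ∈ {Mon, Wed}) = 0.131 + 0.202 = 0.333.
P(Demand=high | Day ∈ {Mon, Wed}) = 0.333/0.745 = 0.447.

0.447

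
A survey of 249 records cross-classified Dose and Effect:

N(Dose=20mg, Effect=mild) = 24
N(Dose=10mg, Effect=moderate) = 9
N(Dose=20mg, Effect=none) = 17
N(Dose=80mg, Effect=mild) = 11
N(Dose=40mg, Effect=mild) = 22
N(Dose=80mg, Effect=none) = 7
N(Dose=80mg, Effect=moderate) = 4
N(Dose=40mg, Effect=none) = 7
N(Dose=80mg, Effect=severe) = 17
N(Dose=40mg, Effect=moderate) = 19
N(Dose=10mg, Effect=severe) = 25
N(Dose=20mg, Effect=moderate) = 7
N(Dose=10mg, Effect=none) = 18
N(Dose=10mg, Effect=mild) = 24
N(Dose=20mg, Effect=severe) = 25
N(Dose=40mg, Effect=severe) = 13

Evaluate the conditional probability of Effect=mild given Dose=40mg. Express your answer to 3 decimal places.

Total with Dose=40mg: 7 + 22 + 19 + 13 = 61.
P(Effect=mild | Dose=40mg) = 22/61 = 0.361.

0.361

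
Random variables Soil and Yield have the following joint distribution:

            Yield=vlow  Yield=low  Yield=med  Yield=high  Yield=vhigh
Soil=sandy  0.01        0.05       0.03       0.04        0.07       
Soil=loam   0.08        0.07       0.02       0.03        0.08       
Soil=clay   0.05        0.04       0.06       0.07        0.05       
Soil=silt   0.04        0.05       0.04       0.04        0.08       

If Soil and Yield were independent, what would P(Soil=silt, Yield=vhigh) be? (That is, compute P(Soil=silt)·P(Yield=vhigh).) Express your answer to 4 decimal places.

0.0700

P(Soil=silt) = 0.04 + 0.05 + 0.04 + 0.04 + 0.08 = 0.25.
P(Yield=vhigh) = 0.07 + 0.08 + 0.05 + 0.08 = 0.28.
Product: 0.25 × 0.28 = 0.0700.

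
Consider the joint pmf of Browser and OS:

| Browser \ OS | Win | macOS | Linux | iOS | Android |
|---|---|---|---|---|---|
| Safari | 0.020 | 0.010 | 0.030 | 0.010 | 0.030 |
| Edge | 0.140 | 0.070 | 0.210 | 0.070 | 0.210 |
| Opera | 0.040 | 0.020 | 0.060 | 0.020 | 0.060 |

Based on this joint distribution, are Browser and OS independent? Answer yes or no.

yes

Every cell satisfies P(Browser,OS) = P(Browser)·P(OS). For instance P(Browser=Safari) = 0.100, P(OS=Android) = 0.300, and 0.100×0.300 = 0.030 matches the joint entry. So Browser and OS are independent.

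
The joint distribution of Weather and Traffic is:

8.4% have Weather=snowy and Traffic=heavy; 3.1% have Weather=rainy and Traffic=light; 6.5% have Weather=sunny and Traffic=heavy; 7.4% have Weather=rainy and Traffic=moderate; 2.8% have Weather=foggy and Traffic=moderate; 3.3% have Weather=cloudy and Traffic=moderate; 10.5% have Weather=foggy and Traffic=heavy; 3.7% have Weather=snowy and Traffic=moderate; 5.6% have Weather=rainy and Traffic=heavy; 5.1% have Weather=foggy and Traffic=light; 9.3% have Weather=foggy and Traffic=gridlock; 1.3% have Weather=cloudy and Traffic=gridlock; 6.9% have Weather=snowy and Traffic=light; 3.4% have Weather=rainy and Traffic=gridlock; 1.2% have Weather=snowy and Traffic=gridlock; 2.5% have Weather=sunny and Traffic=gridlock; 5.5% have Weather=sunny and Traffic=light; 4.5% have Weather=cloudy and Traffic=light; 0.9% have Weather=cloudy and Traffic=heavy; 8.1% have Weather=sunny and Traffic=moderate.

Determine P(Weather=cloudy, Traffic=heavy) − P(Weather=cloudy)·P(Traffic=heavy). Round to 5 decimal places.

-0.02290

P(Weather=cloudy) = 0.045 + 0.033 + 0.009 + 0.013 = 0.100.
P(Traffic=heavy) = 0.065 + 0.009 + 0.056 + 0.084 + 0.105 = 0.319.
P(Weather=cloudy, Traffic=heavy) − P(Weather=cloudy)P(Traffic=heavy) = 0.009 − 0.100×0.319 = -0.02290.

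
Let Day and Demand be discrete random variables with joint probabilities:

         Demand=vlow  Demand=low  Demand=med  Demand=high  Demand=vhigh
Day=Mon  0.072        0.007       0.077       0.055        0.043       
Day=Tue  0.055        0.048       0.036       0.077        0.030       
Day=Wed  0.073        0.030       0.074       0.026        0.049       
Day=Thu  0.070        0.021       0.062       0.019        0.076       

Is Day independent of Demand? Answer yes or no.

no

P(Day=Tue) = 0.246 and P(Demand=high) = 0.177, so their product is 0.04354, but P(Day=Tue, Demand=high) = 0.077. Since these differ, Day and Demand are not independent.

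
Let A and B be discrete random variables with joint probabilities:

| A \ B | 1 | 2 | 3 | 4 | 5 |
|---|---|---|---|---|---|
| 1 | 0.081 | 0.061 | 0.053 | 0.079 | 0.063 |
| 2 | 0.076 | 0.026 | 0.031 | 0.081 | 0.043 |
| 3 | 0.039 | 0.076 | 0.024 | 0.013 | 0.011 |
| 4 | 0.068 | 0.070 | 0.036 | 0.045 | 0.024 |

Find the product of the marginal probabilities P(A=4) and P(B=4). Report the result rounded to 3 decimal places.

0.053

P(A=4) = 0.068 + 0.070 + 0.036 + 0.045 + 0.024 = 0.243.
P(B=4) = 0.079 + 0.081 + 0.013 + 0.045 = 0.218.
Product: 0.243 × 0.218 = 0.053.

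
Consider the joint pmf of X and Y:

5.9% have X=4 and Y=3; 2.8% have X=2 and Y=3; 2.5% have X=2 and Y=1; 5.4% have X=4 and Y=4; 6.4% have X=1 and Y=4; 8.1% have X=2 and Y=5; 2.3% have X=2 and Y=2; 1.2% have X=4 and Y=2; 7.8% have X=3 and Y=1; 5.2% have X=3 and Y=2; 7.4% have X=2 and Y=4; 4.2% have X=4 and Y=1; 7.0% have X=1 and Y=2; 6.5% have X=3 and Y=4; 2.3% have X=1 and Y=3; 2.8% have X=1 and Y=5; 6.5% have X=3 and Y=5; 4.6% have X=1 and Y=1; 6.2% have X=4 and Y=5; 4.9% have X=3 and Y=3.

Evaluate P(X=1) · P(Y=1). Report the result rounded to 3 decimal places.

0.044

P(X=1) = 0.046 + 0.070 + 0.023 + 0.064 + 0.028 = 0.231.
P(Y=1) = 0.046 + 0.025 + 0.078 + 0.042 = 0.191.
Product: 0.231 × 0.191 = 0.044.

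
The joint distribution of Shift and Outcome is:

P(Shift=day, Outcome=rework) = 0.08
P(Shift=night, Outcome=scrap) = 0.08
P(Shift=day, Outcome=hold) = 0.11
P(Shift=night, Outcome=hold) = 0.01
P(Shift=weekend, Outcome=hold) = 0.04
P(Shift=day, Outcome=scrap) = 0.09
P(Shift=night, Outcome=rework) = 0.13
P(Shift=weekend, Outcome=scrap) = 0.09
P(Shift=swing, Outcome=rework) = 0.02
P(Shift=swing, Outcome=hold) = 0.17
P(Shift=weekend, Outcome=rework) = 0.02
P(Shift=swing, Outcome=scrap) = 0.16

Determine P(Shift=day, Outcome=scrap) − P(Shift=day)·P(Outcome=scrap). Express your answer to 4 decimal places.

-0.0276

P(Shift=day) = 0.08 + 0.09 + 0.11 = 0.28.
P(Outcome=scrap) = 0.09 + 0.16 + 0.08 + 0.09 = 0.42.
P(Shift=day, Outcome=scrap) − P(Shift=day)P(Outcome=scrap) = 0.09 − 0.28×0.42 = -0.0276.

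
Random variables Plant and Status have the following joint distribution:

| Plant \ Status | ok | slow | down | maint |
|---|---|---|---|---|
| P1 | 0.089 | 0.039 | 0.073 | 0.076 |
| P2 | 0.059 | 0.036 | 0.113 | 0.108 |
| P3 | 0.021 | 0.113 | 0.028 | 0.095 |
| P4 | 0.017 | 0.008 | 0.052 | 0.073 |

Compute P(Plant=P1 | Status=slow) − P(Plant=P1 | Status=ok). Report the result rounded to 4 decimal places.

-0.2795

P(Status=slow) = 0.039 + 0.036 + 0.113 + 0.008 = 0.196; P(Plant=P1 | Status=slow) = 0.039/0.196 = 0.19898.
P(Status=ok) = 0.089 + 0.059 + 0.021 + 0.017 = 0.186; P(Plant=P1 | Status=ok) = 0.089/0.186 = 0.47849.
Difference = -0.2795.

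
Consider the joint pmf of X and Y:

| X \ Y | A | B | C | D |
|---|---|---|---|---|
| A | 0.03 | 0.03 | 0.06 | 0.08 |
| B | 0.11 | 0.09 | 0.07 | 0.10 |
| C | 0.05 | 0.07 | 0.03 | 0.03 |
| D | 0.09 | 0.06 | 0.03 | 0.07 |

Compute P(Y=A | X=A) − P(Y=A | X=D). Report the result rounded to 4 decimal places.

P(X=A) = 0.03 + 0.03 + 0.06 + 0.08 = 0.20; P(Y=A | X=A) = 0.03/0.20 = 0.15000.
P(X=D) = 0.09 + 0.06 + 0.03 + 0.07 = 0.25; P(Y=A | X=D) = 0.09/0.25 = 0.36000.
Difference = -0.2100.

-0.2100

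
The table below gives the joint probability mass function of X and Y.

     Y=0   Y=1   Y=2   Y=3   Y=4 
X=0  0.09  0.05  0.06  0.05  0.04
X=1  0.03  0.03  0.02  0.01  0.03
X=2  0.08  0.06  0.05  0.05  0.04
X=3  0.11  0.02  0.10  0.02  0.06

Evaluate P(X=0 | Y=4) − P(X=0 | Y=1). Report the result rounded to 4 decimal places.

P(Y=4) = 0.04 + 0.03 + 0.04 + 0.06 = 0.17; P(X=0 | Y=4) = 0.04/0.17 = 0.23529.
P(Y=1) = 0.05 + 0.03 + 0.06 + 0.02 = 0.16; P(X=0 | Y=1) = 0.05/0.16 = 0.31250.
Difference = -0.0772.

-0.0772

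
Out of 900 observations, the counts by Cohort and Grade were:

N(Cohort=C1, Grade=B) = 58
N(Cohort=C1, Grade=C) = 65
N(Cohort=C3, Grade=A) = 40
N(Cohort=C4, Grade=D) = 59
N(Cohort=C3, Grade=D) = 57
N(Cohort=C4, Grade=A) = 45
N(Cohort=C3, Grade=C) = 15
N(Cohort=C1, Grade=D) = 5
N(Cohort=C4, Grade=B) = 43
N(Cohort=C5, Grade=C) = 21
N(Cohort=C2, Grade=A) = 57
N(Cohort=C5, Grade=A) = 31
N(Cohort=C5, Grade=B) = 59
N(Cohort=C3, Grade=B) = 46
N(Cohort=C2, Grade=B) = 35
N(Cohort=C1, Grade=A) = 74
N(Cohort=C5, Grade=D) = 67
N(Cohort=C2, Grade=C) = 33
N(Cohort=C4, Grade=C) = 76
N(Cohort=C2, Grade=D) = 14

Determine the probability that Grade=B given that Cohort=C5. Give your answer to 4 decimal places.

0.3315

Total with Cohort=C5: 31 + 59 + 21 + 67 = 178.
P(Grade=B | Cohort=C5) = 59/178 = 0.3315.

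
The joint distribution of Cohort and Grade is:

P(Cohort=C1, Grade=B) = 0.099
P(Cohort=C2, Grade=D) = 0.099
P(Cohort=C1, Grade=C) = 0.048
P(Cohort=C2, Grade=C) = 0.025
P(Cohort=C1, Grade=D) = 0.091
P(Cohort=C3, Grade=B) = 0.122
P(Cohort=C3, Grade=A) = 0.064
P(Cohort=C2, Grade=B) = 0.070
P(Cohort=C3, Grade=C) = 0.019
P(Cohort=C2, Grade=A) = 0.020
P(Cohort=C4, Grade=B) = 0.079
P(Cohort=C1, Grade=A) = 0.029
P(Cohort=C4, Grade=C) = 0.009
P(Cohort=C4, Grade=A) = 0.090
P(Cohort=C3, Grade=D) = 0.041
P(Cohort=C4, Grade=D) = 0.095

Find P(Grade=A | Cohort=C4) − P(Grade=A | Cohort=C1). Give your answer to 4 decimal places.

P(Cohort=C4) = 0.090 + 0.079 + 0.009 + 0.095 = 0.273; P(Grade=A | Cohort=C4) = 0.090/0.273 = 0.32967.
P(Cohort=C1) = 0.029 + 0.099 + 0.048 + 0.091 = 0.267; P(Grade=A | Cohort=C1) = 0.029/0.267 = 0.10861.
Difference = 0.2211.

0.2211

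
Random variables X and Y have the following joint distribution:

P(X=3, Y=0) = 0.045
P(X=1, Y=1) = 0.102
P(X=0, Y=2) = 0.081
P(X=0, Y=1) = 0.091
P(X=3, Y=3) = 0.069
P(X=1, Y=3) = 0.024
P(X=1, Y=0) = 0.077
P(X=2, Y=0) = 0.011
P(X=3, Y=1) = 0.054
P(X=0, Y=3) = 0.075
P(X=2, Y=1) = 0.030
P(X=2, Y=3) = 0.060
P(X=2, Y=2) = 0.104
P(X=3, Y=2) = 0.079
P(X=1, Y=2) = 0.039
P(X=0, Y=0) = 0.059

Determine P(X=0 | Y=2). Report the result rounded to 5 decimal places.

0.26733

P(Y=2) = 0.081 + 0.039 + 0.104 + 0.079 = 0.303.
P(X=0 | Y=2) = 0.081/0.303 = 0.26733.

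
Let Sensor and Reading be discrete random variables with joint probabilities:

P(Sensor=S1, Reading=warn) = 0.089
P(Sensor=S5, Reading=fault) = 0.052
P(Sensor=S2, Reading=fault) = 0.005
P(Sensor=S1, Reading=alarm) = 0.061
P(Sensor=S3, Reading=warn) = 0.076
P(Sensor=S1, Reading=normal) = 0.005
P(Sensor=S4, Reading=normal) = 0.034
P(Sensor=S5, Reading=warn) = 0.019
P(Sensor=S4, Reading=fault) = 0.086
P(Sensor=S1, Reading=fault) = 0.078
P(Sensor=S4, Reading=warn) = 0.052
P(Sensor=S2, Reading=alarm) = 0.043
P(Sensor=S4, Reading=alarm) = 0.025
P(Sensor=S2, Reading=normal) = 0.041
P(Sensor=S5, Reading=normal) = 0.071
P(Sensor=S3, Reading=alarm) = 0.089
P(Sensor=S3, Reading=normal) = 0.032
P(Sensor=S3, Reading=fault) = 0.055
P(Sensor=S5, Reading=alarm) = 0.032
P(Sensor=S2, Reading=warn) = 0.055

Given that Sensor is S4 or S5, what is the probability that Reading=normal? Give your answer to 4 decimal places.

P(Sensor=S4) = 0.034 + 0.052 + 0.025 + 0.086 = 0.197.
P(Sensor=S5) = 0.071 + 0.019 + 0.032 + 0.052 = 0.174.
P(Sensor ∈ {S4, S5}) = 0.197 + 0.174 = 0.371; P(Reading=normal, Sensor ∈ {S4, S5}) = 0.034 + 0.071 = 0.105.
P(Reading=normal | Sensor ∈ {S4, S5}) = 0.105/0.371 = 0.2830.

0.2830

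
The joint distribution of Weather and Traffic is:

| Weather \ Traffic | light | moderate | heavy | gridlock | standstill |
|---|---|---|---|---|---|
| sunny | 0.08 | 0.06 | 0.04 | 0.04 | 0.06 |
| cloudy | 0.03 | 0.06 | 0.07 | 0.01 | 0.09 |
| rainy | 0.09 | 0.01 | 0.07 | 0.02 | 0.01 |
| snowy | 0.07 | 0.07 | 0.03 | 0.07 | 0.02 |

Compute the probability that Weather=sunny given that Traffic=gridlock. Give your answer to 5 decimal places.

P(Traffic=gridlock) = 0.04 + 0.01 + 0.02 + 0.07 = 0.14.
P(Weather=sunny | Traffic=gridlock) = 0.04/0.14 = 0.28571.

0.28571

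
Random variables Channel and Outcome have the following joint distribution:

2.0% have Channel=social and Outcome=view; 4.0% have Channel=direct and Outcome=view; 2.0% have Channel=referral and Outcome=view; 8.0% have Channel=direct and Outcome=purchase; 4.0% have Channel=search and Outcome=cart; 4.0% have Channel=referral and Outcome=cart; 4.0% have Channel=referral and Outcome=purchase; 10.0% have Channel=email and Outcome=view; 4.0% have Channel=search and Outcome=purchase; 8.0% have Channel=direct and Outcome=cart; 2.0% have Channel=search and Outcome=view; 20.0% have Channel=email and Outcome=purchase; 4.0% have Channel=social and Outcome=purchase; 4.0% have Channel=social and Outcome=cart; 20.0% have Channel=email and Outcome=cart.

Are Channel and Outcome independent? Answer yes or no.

yes

Every cell satisfies P(Channel,Outcome) = P(Channel)·P(Outcome). For instance P(Channel=email) = 0.500, P(Outcome=purchase) = 0.400, and 0.500×0.400 = 0.200 matches the joint entry. So Channel and Outcome are independent.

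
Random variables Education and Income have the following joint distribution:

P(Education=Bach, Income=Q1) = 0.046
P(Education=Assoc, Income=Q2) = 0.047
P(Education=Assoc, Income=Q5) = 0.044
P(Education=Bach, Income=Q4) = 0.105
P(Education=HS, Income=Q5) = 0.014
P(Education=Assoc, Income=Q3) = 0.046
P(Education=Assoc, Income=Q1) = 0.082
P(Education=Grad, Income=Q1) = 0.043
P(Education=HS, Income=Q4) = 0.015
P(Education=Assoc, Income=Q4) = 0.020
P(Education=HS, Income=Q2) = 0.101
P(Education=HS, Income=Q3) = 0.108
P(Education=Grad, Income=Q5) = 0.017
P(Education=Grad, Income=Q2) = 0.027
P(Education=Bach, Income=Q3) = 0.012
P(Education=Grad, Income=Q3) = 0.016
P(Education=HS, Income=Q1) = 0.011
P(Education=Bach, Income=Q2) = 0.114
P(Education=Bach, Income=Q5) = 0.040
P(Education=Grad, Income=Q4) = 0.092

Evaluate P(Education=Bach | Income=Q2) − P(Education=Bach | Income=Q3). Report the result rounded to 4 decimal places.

0.3285

P(Income=Q2) = 0.101 + 0.047 + 0.114 + 0.027 = 0.289; P(Education=Bach | Income=Q2) = 0.114/0.289 = 0.39446.
P(Income=Q3) = 0.108 + 0.046 + 0.012 + 0.016 = 0.182; P(Education=Bach | Income=Q3) = 0.012/0.182 = 0.06593.
Difference = 0.3285.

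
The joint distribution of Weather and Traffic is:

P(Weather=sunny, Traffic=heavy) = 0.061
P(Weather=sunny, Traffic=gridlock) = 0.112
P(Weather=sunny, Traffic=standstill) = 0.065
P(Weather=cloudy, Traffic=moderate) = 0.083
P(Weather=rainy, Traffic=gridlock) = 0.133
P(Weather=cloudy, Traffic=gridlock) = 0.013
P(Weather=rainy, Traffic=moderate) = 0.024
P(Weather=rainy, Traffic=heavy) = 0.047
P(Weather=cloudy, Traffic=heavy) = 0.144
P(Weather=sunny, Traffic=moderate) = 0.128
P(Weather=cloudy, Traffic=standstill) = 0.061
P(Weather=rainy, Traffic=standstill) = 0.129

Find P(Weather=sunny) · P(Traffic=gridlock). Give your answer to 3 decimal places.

P(Weather=sunny) = 0.128 + 0.061 + 0.112 + 0.065 = 0.366.
P(Traffic=gridlock) = 0.112 + 0.013 + 0.133 = 0.258.
Product: 0.366 × 0.258 = 0.094.

0.094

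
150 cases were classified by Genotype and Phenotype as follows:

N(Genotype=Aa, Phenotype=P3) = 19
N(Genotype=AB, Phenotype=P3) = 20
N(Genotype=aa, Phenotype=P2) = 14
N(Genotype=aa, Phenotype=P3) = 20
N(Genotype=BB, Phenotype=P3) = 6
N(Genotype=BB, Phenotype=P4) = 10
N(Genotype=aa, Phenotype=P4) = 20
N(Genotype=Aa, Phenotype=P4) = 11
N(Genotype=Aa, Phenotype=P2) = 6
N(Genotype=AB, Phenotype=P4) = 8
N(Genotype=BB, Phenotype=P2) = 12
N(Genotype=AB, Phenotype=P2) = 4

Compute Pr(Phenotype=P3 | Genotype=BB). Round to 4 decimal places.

Total with Genotype=BB: 12 + 6 + 10 = 28.
P(Phenotype=P3 | Genotype=BB) = 6/28 = 0.2143.

0.2143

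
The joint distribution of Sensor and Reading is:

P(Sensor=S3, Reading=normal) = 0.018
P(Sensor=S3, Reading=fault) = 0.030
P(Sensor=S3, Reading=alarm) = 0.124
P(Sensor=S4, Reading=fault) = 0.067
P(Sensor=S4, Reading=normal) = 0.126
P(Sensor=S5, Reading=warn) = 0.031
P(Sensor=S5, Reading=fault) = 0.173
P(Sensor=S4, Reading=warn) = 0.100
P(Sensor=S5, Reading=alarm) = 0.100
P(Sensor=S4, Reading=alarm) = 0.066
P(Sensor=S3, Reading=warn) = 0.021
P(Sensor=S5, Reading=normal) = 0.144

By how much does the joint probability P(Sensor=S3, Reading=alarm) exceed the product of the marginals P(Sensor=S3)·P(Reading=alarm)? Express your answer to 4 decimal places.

0.0680

P(Sensor=S3) = 0.018 + 0.021 + 0.124 + 0.030 = 0.193.
P(Reading=alarm) = 0.124 + 0.066 + 0.100 = 0.290.
P(Sensor=S3, Reading=alarm) − P(Sensor=S3)P(Reading=alarm) = 0.124 − 0.193×0.290 = 0.0680.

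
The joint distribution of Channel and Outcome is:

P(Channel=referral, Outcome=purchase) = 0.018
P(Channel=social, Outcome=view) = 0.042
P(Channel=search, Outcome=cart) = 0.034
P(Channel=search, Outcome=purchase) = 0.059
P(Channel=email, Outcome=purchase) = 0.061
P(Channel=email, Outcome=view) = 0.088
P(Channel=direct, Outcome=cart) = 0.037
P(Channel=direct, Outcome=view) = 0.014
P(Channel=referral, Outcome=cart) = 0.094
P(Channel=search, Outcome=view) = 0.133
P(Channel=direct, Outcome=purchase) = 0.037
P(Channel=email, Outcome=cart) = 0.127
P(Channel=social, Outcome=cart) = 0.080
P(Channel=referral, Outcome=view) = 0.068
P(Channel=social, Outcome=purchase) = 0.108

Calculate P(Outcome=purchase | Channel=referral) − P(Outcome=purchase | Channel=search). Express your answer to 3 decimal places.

P(Channel=referral) = 0.068 + 0.094 + 0.018 = 0.180; P(Outcome=purchase | Channel=referral) = 0.018/0.180 = 0.1000.
P(Channel=search) = 0.133 + 0.034 + 0.059 = 0.226; P(Outcome=purchase | Channel=search) = 0.059/0.226 = 0.2611.
Difference = -0.161.

-0.161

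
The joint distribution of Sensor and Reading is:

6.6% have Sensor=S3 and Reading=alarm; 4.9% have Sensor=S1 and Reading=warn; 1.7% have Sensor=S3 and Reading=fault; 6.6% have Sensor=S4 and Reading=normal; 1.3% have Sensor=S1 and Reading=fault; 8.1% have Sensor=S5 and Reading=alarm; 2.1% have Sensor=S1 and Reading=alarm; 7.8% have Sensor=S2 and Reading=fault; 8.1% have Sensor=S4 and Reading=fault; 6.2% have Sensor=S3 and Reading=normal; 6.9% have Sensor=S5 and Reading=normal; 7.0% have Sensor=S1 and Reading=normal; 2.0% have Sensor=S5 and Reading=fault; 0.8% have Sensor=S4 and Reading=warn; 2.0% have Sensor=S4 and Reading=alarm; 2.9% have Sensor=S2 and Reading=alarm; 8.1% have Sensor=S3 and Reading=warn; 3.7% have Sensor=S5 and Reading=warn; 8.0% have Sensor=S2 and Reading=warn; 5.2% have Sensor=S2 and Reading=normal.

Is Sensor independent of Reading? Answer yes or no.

no

P(Sensor=S4) = 0.175 and P(Reading=fault) = 0.209, so their product is 0.03658, but P(Sensor=S4, Reading=fault) = 0.081. Since these differ, Sensor and Reading are not independent.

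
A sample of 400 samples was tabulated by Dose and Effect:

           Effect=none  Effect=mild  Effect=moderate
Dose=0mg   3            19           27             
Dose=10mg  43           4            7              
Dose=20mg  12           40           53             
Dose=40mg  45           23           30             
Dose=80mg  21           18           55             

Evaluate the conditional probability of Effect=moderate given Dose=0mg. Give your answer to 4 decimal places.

Total with Dose=0mg: 3 + 19 + 27 = 49.
P(Effect=moderate | Dose=0mg) = 27/49 = 0.5510.

0.5510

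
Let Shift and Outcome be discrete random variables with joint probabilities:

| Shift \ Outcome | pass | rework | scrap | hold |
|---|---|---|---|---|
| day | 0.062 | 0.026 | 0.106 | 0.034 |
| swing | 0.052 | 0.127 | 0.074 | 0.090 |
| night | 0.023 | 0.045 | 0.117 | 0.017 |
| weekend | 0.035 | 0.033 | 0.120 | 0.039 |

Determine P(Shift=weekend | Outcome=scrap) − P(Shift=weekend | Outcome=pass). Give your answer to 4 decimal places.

P(Outcome=scrap) = 0.106 + 0.074 + 0.117 + 0.120 = 0.417; P(Shift=weekend | Outcome=scrap) = 0.120/0.417 = 0.28777.
P(Outcome=pass) = 0.062 + 0.052 + 0.023 + 0.035 = 0.172; P(Shift=weekend | Outcome=pass) = 0.035/0.172 = 0.20349.
Difference = 0.0843.

0.0843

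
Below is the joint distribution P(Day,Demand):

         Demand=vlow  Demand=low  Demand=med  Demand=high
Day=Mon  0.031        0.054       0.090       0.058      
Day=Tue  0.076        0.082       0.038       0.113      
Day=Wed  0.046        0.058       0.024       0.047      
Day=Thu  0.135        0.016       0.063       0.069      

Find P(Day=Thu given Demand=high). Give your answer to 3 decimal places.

P(Demand=high) = 0.058 + 0.113 + 0.047 + 0.069 = 0.287.
P(Day=Thu | Demand=high) = 0.069/0.287 = 0.240.

0.240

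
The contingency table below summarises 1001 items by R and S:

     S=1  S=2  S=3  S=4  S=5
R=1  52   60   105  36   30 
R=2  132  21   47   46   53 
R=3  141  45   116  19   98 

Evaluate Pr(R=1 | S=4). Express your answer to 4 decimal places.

Total with S=4: 36 + 46 + 19 = 101.
P(R=1 | S=4) = 36/101 = 0.3564.

0.3564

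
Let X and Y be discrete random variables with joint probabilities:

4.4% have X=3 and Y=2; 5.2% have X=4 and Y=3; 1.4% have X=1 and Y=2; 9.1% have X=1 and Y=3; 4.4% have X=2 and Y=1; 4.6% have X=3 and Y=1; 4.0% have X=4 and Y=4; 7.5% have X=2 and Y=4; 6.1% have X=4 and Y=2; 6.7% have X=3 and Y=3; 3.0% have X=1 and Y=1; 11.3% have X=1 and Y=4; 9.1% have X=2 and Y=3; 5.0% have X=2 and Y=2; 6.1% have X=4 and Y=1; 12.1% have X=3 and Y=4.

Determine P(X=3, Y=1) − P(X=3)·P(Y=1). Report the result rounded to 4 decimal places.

-0.0043

P(X=3) = 0.046 + 0.044 + 0.067 + 0.121 = 0.278.
P(Y=1) = 0.030 + 0.044 + 0.046 + 0.061 = 0.181.
P(X=3, Y=1) − P(X=3)P(Y=1) = 0.046 − 0.278×0.181 = -0.0043.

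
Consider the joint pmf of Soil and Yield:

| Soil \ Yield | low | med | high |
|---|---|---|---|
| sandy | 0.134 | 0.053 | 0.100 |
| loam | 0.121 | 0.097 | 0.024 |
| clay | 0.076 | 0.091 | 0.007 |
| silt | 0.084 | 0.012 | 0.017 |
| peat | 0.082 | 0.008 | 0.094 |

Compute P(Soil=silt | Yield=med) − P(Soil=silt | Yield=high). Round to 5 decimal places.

-0.02427

P(Yield=med) = 0.053 + 0.097 + 0.091 + 0.012 + 0.008 = 0.261; P(Soil=silt | Yield=med) = 0.012/0.261 = 0.045977.
P(Yield=high) = 0.100 + 0.024 + 0.007 + 0.017 + 0.094 = 0.242; P(Soil=silt | Yield=high) = 0.017/0.242 = 0.070248.
Difference = -0.02427.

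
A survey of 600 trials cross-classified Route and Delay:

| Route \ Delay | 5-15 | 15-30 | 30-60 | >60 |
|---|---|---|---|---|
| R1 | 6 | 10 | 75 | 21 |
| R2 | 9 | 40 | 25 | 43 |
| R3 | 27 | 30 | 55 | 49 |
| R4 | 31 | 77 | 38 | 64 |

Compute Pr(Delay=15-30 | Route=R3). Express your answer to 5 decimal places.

0.18634

Total with Route=R3: 27 + 30 + 55 + 49 = 161.
P(Delay=15-30 | Route=R3) = 30/161 = 0.18634.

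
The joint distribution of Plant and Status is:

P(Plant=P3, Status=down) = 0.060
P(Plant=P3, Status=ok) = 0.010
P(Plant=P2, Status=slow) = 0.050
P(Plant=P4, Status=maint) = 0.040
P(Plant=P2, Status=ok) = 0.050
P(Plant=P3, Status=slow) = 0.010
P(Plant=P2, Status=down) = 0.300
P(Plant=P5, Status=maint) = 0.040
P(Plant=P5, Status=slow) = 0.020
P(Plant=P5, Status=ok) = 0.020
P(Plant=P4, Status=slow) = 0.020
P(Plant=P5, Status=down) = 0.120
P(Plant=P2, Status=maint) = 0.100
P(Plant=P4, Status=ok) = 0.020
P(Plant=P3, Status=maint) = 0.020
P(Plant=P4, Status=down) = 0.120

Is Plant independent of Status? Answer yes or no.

yes

Every cell satisfies P(Plant,Status) = P(Plant)·P(Status). For instance P(Plant=P5) = 0.200, P(Status=ok) = 0.100, and 0.200×0.100 = 0.020 matches the joint entry. So Plant and Status are independent.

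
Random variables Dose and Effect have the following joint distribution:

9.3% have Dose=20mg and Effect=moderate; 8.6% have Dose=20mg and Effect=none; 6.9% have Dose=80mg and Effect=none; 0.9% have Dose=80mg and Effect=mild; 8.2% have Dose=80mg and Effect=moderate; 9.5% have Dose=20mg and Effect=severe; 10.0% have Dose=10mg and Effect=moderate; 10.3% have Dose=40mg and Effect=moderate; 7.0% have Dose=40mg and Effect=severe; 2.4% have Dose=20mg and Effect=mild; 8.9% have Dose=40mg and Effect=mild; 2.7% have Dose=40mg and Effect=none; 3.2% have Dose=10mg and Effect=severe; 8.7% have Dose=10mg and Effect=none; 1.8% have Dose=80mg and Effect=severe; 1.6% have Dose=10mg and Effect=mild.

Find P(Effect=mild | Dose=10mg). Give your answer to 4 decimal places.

P(Dose=10mg) = 0.087 + 0.016 + 0.100 + 0.032 = 0.235.
P(Effect=mild | Dose=10mg) = 0.016/0.235 = 0.0681.

0.0681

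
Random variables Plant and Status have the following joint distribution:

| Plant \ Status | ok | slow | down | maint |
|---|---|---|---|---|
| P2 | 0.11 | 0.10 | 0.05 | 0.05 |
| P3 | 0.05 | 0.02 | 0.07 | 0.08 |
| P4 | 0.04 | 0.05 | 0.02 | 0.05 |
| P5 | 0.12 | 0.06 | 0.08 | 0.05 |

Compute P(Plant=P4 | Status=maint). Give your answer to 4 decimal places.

P(Status=maint) = 0.05 + 0.08 + 0.05 + 0.05 = 0.23.
P(Plant=P4 | Status=maint) = 0.05/0.23 = 0.2174.

0.2174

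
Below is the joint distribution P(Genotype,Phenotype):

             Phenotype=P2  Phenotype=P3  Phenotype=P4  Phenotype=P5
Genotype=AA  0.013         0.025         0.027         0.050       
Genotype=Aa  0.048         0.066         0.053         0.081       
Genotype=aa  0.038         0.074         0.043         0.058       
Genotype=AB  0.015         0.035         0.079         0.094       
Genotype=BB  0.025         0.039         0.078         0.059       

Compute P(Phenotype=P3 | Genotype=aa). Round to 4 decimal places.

0.3474

P(Genotype=aa) = 0.038 + 0.074 + 0.043 + 0.058 = 0.213.
P(Phenotype=P3 | Genotype=aa) = 0.074/0.213 = 0.3474.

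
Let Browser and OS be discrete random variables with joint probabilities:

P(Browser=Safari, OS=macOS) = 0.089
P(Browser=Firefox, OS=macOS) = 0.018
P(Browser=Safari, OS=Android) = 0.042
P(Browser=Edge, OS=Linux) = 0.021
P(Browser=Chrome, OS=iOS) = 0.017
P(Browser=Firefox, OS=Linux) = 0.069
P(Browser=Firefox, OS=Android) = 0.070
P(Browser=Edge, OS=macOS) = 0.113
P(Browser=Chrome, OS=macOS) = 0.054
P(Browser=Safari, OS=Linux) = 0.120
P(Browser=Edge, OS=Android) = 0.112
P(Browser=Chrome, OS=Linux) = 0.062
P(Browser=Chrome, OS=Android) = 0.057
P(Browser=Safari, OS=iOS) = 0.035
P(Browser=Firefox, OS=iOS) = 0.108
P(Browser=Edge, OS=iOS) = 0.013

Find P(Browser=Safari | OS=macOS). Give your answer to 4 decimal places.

0.3248

P(OS=macOS) = 0.054 + 0.018 + 0.089 + 0.113 = 0.274.
P(Browser=Safari | OS=macOS) = 0.089/0.274 = 0.3248.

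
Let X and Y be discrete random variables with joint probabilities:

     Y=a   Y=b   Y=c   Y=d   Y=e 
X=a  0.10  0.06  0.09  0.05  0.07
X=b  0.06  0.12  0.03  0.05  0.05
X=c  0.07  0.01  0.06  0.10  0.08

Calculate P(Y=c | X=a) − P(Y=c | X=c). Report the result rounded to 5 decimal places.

P(X=a) = 0.10 + 0.06 + 0.09 + 0.05 + 0.07 = 0.37; P(Y=c | X=a) = 0.09/0.37 = 0.243243.
P(X=c) = 0.07 + 0.01 + 0.06 + 0.10 + 0.08 = 0.32; P(Y=c | X=c) = 0.06/0.32 = 0.187500.
Difference = 0.05574.

0.05574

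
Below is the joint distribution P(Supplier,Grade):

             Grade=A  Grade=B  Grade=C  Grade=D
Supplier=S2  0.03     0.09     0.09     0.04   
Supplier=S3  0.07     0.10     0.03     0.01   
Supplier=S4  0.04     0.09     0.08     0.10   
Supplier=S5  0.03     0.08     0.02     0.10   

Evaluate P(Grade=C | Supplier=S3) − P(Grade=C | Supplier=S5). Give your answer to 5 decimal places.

0.05590

P(Supplier=S3) = 0.07 + 0.10 + 0.03 + 0.01 = 0.21; P(Grade=C | Supplier=S3) = 0.03/0.21 = 0.142857.
P(Supplier=S5) = 0.03 + 0.08 + 0.02 + 0.10 = 0.23; P(Grade=C | Supplier=S5) = 0.02/0.23 = 0.086957.
Difference = 0.05590.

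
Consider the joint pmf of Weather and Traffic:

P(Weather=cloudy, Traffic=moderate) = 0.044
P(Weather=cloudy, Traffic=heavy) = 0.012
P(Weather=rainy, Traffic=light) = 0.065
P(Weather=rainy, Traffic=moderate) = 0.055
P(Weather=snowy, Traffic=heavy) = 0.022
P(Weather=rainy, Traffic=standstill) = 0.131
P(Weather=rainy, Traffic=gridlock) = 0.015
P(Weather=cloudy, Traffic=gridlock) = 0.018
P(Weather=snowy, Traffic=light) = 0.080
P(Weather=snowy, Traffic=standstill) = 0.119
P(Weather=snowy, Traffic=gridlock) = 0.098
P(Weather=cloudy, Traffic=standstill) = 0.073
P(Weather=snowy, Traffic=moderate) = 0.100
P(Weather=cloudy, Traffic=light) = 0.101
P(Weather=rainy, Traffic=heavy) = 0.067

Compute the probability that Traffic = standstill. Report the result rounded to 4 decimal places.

0.3230

P(Traffic=standstill) = 0.073 + 0.131 + 0.119 = 0.323.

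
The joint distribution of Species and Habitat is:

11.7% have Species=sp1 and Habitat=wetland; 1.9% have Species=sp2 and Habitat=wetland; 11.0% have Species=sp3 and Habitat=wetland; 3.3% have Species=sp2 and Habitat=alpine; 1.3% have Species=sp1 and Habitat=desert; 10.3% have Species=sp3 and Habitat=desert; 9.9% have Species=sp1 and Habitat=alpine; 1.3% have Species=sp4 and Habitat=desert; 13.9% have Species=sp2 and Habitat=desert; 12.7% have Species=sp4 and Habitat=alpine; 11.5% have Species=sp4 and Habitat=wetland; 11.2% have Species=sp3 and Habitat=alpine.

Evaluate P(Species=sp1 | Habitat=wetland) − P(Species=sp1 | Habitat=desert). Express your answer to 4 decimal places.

P(Habitat=wetland) = 0.117 + 0.019 + 0.110 + 0.115 = 0.361; P(Species=sp1 | Habitat=wetland) = 0.117/0.361 = 0.32410.
P(Habitat=desert) = 0.013 + 0.139 + 0.103 + 0.013 = 0.268; P(Species=sp1 | Habitat=desert) = 0.013/0.268 = 0.04851.
Difference = 0.2756.

0.2756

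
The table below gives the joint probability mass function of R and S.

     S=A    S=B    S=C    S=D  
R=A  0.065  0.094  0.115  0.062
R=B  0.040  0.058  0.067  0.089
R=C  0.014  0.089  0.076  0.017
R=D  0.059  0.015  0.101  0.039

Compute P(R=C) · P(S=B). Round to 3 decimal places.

0.050

P(R=C) = 0.014 + 0.089 + 0.076 + 0.017 = 0.196.
P(S=B) = 0.094 + 0.058 + 0.089 + 0.015 = 0.256.
Product: 0.196 × 0.256 = 0.050.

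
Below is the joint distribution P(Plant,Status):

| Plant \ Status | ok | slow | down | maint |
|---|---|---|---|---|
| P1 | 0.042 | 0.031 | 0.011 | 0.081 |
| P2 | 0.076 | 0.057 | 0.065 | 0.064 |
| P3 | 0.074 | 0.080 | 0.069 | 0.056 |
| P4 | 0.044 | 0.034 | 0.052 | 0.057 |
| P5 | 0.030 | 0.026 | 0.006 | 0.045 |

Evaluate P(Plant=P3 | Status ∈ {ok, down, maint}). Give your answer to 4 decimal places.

0.2578

P(Status=ok) = 0.042 + 0.076 + 0.074 + 0.044 + 0.030 = 0.266.
P(Status=down) = 0.011 + 0.065 + 0.069 + 0.052 + 0.006 = 0.203.
P(Status=maint) = 0.081 + 0.064 + 0.056 + 0.057 + 0.045 = 0.303.
P(Status ∈ {ok, down, maint}) = 0.266 + 0.203 + 0.303 = 0.772; P(Plant=P3, Status ∈ {ok, down, maint}) = 0.074 + 0.069 + 0.056 = 0.199.
P(Plant=P3 | Status ∈ {ok, down, maint}) = 0.199/0.772 = 0.2578.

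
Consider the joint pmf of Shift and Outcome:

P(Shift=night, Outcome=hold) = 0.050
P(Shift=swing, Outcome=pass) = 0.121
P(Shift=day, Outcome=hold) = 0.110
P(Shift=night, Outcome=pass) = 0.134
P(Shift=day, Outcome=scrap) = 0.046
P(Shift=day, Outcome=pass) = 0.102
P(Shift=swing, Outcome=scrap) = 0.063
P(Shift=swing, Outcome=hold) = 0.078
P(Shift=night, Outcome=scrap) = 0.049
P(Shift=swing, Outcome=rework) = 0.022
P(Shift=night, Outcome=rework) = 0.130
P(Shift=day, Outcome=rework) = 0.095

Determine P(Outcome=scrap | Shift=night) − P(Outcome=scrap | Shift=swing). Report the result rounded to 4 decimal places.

-0.0868

P(Shift=night) = 0.134 + 0.130 + 0.049 + 0.050 = 0.363; P(Outcome=scrap | Shift=night) = 0.049/0.363 = 0.13499.
P(Shift=swing) = 0.121 + 0.022 + 0.063 + 0.078 = 0.284; P(Outcome=scrap | Shift=swing) = 0.063/0.284 = 0.22183.
Difference = -0.0868.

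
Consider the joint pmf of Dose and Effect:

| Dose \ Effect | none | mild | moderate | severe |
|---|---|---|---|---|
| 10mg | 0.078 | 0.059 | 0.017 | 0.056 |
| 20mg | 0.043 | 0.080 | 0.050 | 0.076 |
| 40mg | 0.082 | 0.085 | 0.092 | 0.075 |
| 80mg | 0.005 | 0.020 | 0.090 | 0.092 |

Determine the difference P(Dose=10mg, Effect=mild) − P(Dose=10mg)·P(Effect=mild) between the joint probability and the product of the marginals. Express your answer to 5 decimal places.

0.00776

P(Dose=10mg) = 0.078 + 0.059 + 0.017 + 0.056 = 0.210.
P(Effect=mild) = 0.059 + 0.080 + 0.085 + 0.020 = 0.244.
P(Dose=10mg, Effect=mild) − P(Dose=10mg)P(Effect=mild) = 0.059 − 0.210×0.244 = 0.00776.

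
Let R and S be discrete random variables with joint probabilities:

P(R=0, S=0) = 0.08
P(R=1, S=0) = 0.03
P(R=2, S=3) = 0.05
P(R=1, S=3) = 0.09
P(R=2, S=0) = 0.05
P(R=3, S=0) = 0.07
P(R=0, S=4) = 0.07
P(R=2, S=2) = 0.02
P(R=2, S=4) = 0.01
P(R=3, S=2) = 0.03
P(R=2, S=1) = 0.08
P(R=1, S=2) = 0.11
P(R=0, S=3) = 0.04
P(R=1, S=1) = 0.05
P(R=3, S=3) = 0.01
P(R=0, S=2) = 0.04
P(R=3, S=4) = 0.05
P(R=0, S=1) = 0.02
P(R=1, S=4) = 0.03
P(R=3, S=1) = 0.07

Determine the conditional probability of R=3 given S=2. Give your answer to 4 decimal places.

P(S=2) = 0.04 + 0.11 + 0.02 + 0.03 = 0.20.
P(R=3 | S=2) = 0.03/0.20 = 0.1500.

0.1500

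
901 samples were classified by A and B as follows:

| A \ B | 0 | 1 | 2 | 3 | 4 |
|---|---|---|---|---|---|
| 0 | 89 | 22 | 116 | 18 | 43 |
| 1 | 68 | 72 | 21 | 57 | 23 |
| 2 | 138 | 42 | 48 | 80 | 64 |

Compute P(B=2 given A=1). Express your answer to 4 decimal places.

0.0871

Total with A=1: 68 + 72 + 21 + 57 + 23 = 241.
P(B=2 | A=1) = 21/241 = 0.0871.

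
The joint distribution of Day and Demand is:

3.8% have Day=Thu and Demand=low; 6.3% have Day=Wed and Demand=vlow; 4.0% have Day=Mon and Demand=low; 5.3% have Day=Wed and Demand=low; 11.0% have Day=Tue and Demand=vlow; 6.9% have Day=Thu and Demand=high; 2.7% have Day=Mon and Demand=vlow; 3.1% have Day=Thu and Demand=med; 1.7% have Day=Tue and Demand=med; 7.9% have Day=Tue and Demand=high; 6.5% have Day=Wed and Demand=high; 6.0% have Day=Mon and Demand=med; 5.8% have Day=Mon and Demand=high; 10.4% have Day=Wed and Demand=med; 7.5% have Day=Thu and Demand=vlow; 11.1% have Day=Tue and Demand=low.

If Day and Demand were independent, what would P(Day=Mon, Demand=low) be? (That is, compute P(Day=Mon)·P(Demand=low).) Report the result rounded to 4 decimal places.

0.0448

P(Day=Mon) = 0.027 + 0.040 + 0.060 + 0.058 = 0.185.
P(Demand=low) = 0.040 + 0.111 + 0.053 + 0.038 = 0.242.
Product: 0.185 × 0.242 = 0.0448.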